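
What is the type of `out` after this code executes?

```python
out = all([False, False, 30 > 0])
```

all() returns bool

bool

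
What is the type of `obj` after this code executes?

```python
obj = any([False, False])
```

any() returns bool

bool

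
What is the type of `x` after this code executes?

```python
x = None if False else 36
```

Ternary: condition is False, else branch (36) taken → int

int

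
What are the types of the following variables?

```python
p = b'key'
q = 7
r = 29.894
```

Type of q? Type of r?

q is int; r is float

int, float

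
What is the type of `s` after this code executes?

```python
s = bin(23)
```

bin() returns str representation

str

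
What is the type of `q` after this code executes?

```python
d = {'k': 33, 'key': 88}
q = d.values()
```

.values() returns a dict_values view object

dict_values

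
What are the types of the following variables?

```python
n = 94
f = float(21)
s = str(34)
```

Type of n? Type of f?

n is int; f is float

int, float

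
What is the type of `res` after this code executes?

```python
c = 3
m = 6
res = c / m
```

int / int always returns float in Python 3 (3 / 6 = 0.5)

float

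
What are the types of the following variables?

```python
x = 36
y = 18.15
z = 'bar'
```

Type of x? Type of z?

x is int; z is str

int, str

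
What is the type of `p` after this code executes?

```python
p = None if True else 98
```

Ternary: condition is True, if branch (None) taken → NoneType

NoneType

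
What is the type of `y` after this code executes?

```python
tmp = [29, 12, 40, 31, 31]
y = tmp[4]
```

Indexing a list of ints returns int (tmp[4] = 31)

int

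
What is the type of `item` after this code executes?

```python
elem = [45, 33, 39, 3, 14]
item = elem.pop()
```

list.pop() returns the popped element (int here)

int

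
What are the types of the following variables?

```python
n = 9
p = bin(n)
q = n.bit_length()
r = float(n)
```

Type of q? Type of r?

int.bit_length() returns int; float() returns float

int, float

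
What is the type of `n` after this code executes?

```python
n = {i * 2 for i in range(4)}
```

A set comprehension {expr for x in iterable} produces a set

set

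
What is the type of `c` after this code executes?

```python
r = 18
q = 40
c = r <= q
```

Comparison operators return bool

bool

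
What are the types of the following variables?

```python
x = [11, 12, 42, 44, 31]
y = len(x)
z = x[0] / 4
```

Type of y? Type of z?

len() returns int; int / int returns float

int, float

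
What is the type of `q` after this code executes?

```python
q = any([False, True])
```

any() returns bool

bool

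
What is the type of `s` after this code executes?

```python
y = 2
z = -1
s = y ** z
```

int ** negative int returns float

float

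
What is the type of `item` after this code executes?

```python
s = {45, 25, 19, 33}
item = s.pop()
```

Popping from a set of ints returns int

int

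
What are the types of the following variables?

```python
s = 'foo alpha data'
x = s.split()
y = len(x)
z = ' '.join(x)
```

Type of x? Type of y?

str.split() returns list; len() returns int

list, int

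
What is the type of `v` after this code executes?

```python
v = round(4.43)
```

round() with no ndigits arg returns int

int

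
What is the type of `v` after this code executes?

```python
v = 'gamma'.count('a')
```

str.count() returns int

int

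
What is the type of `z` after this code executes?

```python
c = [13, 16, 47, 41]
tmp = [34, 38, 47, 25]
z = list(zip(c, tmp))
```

list(zip(...)) returns a list of tuples

list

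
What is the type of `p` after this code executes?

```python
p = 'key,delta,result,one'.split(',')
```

str.split() returns list

list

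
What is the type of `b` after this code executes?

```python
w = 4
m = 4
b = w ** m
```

int ** positive int returns int (4 ** 4 = 256)

int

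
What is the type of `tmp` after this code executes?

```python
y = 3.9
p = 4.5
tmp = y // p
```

float // float returns float (floor division preserves float type)

float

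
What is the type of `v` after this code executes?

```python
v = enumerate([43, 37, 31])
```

enumerate() returns an enumerate iterator object

enumerate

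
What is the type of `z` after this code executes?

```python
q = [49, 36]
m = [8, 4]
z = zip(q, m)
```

zip() returns a zip iterator object

zip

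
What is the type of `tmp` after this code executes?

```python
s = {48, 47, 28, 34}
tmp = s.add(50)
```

set.add() returns None (mutates in place)

NoneType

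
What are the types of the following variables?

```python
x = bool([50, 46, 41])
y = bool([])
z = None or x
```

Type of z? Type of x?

None or <bool> returns the bool; bool() returns bool

bool, bool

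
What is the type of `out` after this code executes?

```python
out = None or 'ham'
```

'or' with None returns the other value ('ham', str)

str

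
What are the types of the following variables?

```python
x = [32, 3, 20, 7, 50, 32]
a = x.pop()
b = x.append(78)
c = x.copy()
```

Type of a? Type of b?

list.pop() returns the element (int); list.append() returns None

int, NoneType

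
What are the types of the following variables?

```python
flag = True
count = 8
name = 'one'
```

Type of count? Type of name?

count is int; name is str

int, str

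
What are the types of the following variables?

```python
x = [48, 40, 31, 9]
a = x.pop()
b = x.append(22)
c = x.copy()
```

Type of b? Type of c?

list.append() returns None; list.copy() returns list

NoneType, list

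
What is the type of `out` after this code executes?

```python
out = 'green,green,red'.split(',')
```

str.split() returns list

list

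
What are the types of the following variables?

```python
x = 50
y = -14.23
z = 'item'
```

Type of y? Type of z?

y is float; z is str

float, str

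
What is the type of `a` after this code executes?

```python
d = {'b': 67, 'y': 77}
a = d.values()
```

.values() returns a dict_values view object

dict_values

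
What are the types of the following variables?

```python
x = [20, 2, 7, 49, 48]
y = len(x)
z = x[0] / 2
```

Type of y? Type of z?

len() returns int; int / int returns float

int, float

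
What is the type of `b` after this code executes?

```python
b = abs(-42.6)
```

abs() of float returns float

float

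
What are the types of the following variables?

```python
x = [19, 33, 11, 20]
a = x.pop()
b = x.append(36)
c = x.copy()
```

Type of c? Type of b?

list.copy() returns list; list.append() returns None

list, NoneType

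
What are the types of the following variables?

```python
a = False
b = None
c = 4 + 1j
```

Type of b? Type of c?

b is NoneType; c is complex

NoneType, complex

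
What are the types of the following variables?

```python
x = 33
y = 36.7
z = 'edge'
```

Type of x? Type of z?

x is int; z is str

int, str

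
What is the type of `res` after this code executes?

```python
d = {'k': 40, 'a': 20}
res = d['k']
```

Accessing dict[str, int] with key 'k' returns int value 40

int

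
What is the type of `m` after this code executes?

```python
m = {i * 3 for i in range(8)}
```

A set comprehension {expr for x in iterable} produces a set

set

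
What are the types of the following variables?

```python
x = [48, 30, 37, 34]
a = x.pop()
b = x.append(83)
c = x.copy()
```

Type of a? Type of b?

list.pop() returns the element (int); list.append() returns None

int, NoneType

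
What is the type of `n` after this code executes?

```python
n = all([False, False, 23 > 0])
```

all() returns bool

bool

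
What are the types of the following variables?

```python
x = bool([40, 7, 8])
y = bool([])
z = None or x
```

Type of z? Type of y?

None or <bool> returns the bool; bool() returns bool

bool, bool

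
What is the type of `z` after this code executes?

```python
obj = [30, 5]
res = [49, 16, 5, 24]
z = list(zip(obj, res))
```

list(zip(...)) returns a list of tuples

list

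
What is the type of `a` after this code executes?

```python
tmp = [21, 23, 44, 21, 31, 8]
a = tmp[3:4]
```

Slicing a list always returns a list

list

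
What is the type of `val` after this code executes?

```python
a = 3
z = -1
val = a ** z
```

int ** negative int returns float

float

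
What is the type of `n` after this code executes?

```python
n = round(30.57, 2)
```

round() with ndigits arg returns float

float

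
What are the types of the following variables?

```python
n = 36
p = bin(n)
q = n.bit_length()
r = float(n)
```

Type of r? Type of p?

float() returns float; bin() returns str

float, str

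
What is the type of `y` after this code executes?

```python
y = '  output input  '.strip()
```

str.strip() returns str

str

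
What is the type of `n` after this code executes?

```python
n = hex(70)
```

hex() returns str representation

str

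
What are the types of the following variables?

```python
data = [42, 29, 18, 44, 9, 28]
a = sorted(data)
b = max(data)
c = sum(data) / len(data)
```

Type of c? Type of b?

int / int returns float; max of ints returns int

float, int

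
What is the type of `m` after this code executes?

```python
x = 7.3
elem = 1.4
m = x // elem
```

float // float returns float (floor division preserves float type)

float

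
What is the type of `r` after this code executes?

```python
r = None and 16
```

'and' returns first falsy value (None)

NoneType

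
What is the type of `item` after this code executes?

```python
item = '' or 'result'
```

'or' returns first truthy value ('result', which is str)

str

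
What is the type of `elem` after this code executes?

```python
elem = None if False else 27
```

Ternary: condition is False, else branch (27) taken → int

int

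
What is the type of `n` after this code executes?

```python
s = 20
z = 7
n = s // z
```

int // int returns int (20 // 7 = 2)

int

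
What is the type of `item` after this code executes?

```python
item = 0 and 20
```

'and' returns the first falsy value (0, which is int)

int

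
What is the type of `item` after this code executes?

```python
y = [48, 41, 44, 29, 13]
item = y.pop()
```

list.pop() returns the popped element (int here)

int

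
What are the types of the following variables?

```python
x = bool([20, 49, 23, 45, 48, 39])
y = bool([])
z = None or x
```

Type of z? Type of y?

None or <bool> returns the bool; bool() returns bool

bool, bool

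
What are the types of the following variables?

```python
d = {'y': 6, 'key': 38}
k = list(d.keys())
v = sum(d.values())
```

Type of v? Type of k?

sum of int values returns int; list(...) returns list

int, list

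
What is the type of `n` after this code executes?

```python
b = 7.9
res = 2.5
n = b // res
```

float // float returns float (floor division preserves float type)

float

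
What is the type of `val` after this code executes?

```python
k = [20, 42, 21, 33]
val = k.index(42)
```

list.index() returns int

int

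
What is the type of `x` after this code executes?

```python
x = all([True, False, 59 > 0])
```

all() returns bool

bool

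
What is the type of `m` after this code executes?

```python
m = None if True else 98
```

Ternary: condition is True, if branch (None) taken → NoneType

NoneType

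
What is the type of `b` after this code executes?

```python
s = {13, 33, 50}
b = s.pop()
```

Popping from a set of ints returns int

int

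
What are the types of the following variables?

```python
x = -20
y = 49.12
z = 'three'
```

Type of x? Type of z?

x is int; z is str

int, str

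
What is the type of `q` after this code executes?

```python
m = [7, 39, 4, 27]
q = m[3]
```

Indexing a list of ints returns int (m[3] = 27)

int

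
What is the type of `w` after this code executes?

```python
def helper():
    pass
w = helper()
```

A function with no return statement returns None

NoneType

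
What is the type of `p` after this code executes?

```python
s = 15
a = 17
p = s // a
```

int // int returns int (15 // 17 = 0)

int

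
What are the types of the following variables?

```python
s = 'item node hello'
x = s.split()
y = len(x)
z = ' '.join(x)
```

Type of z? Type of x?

str.join() returns str; str.split() returns list

str, list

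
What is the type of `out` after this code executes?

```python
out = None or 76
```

'or' with None returns the other value (76, int)

int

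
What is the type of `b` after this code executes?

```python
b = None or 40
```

'or' with None returns the other value (40, int)

int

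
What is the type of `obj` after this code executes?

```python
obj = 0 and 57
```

'and' returns the first falsy value (0, which is int)

int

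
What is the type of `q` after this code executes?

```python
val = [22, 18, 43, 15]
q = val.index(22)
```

list.index() returns int

int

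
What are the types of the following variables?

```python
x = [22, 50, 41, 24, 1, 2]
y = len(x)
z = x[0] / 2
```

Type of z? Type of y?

int / int returns float; len() returns int

float, int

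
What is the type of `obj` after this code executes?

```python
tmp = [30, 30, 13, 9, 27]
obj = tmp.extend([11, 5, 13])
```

list.extend() returns None

NoneType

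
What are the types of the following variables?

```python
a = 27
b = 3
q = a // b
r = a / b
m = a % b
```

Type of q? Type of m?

int // int returns int; int % int returns int

int, int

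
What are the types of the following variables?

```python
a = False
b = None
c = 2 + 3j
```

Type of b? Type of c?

b is NoneType; c is complex

NoneType, complex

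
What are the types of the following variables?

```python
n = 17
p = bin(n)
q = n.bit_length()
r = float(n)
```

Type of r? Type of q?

float() returns float; int.bit_length() returns int

float, int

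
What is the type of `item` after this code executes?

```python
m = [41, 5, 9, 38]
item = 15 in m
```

'in' operator returns bool

bool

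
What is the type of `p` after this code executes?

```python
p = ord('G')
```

ord() returns int (Unicode code point)

int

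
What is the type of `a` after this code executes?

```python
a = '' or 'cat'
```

'or' returns first truthy value ('cat', which is str)

str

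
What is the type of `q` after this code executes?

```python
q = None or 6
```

'or' with None returns the other value (6, int)

int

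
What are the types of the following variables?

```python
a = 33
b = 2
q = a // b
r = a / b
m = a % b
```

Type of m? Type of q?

int % int returns int; int // int returns int

int, int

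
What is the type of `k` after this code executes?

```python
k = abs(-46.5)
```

abs() of float returns float

float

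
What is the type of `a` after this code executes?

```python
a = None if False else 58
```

Ternary: condition is False, else branch (58) taken → int

int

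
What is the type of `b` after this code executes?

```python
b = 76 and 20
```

'and' returns the last value when all truthy (20, which is int)

int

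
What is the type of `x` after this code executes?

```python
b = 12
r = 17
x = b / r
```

int / int always returns float in Python 3 (12 / 17 = 0.705882)

float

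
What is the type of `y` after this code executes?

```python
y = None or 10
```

'or' with None returns the other value (10, int)

int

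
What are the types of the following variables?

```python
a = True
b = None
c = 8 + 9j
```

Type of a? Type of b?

a is bool; b is NoneType

bool, NoneType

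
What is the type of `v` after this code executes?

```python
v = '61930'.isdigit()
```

str.isdigit() returns bool

bool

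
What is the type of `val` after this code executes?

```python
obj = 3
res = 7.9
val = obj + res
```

int + float returns float (3 + 7.9 = 10.9)

float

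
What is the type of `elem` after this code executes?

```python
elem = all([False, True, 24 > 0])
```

all() returns bool

bool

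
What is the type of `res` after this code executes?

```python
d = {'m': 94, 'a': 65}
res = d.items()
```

dict.items() returns a dict_items view

dict_items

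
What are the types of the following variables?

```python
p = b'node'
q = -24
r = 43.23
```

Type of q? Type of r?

q is int; r is float

int, float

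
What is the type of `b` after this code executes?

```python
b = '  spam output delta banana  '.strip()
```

str.strip() returns str

str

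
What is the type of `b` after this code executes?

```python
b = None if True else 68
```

Ternary: condition is True, if branch (None) taken → NoneType

NoneType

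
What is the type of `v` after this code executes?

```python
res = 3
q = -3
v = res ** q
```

int ** negative int returns float

float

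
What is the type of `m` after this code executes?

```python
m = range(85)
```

range() returns a range object

range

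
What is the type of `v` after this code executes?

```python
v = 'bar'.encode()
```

str.encode() returns bytes

bytes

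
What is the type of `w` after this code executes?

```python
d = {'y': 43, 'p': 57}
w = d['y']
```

Accessing dict[str, int] with key 'y' returns int value 43

int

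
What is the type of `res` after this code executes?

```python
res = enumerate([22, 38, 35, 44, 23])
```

enumerate() returns an enumerate iterator object

enumerate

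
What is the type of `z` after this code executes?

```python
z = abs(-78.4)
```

abs() of float returns float

float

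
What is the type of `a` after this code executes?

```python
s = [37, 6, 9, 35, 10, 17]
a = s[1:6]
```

Slicing a list always returns a list

list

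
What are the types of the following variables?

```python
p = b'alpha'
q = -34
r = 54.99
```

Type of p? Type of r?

p is bytes; r is float

bytes, float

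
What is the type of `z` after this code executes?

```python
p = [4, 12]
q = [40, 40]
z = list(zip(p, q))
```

list(zip(...)) returns a list of tuples

list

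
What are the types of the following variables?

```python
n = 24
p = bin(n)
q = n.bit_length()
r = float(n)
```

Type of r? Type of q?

float() returns float; int.bit_length() returns int

float, int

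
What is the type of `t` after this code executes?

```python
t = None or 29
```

'or' with None returns the other value (29, int)

int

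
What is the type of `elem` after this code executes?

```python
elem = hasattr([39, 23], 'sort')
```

hasattr() returns bool

bool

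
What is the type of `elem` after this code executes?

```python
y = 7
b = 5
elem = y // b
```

int // int returns int (7 // 5 = 1)

int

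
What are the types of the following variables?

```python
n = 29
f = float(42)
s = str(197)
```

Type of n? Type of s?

n is int; s is str

int, str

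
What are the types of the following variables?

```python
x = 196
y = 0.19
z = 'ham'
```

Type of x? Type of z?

x is int; z is str

int, str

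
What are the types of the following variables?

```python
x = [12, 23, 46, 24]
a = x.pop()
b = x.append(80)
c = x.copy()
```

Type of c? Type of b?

list.copy() returns list; list.append() returns None

list, NoneType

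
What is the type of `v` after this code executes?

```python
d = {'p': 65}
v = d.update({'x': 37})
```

dict.update() returns None

NoneType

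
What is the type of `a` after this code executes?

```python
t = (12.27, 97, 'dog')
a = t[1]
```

Index 1 of tuple is 97 which is int

int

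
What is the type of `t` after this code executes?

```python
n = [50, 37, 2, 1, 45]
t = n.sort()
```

list.sort() returns None (sorts in place)

NoneType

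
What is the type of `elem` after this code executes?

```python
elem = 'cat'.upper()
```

str.upper() returns str

str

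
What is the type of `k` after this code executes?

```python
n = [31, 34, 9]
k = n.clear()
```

list.clear() returns None

NoneType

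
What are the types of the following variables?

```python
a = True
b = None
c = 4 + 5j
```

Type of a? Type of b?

a is bool; b is NoneType

bool, NoneType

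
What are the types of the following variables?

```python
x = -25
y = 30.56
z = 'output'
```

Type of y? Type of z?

y is float; z is str

float, str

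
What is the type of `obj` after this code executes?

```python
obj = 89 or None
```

'or' returns first truthy value (89, int)

int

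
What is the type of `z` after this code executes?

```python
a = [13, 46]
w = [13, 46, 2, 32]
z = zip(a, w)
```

zip() returns a zip iterator object

zip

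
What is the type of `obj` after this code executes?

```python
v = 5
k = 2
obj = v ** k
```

int ** positive int returns int (5 ** 2 = 25)

int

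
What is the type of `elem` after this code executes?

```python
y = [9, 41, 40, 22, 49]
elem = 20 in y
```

'in' operator returns bool

bool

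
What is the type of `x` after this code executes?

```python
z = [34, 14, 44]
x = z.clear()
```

list.clear() returns None

NoneType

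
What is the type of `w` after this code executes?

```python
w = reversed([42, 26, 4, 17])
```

reversed() on a list returns a list_reverseiterator

list_reverseiterator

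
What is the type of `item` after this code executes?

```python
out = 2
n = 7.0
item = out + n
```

int + float returns float (2 + 7.0 = 9.0)

float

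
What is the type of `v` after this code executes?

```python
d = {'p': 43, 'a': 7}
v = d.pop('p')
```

dict.pop() returns the value (int)

int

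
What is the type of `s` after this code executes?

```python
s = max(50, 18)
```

max() of ints returns int

int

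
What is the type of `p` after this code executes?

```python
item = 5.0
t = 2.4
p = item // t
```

float // float returns float (floor division preserves float type)

float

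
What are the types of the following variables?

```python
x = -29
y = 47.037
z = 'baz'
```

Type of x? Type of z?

x is int; z is str

int, str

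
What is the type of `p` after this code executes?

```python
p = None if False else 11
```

Ternary: condition is False, else branch (11) taken → int

int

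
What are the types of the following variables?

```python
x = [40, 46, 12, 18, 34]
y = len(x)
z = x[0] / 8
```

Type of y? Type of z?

len() returns int; int / int returns float

int, float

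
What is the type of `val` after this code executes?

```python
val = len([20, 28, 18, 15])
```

len() always returns int

int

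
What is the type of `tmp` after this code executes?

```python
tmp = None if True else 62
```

Ternary: condition is True, if branch (None) taken → NoneType

NoneType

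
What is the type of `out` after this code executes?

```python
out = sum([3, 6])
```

sum() of ints returns int

int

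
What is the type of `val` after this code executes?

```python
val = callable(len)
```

callable() returns bool

bool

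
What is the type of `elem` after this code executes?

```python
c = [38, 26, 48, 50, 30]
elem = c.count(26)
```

list.count() returns int

int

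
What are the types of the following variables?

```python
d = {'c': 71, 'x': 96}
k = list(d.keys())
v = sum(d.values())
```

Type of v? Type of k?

sum of int values returns int; list(...) returns list

int, list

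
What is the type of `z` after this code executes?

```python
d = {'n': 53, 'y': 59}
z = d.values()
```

.values() returns a dict_values view object

dict_values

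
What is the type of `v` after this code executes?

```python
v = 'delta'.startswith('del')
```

str.startswith() returns bool

bool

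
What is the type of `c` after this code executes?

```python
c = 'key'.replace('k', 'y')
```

str.replace() returns str

str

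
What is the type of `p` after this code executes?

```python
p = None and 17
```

'and' returns first falsy value (None)

NoneType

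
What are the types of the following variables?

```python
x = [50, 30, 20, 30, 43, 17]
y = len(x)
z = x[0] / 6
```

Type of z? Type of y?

int / int returns float; len() returns int

float, int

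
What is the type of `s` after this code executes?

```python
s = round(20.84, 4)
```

round() with ndigits arg returns float

float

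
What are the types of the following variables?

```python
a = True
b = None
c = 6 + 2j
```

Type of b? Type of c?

b is NoneType; c is complex

NoneType, complex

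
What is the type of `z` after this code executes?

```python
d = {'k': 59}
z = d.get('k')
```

dict.get() returns the value (int) when key is found

int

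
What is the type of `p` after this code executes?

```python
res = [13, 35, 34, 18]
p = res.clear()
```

list.clear() returns None

NoneType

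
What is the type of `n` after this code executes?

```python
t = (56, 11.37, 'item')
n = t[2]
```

Index 2 of tuple is 'item' which is str

str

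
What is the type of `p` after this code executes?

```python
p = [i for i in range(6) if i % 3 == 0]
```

A list comprehension [...] produces a list

list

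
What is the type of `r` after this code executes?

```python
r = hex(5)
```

hex() returns str representation

str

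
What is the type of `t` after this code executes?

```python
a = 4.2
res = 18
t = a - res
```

float - int returns float (4.2 - 18 = -13.8)

float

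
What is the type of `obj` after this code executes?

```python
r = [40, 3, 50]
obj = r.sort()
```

list.sort() returns None (sorts in place)

NoneType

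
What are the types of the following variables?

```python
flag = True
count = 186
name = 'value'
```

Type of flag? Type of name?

flag is bool; name is str

bool, str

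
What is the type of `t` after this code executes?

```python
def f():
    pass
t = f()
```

A function with no return statement returns None

NoneType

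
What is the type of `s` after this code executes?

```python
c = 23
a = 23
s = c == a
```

Equality comparison returns bool

bool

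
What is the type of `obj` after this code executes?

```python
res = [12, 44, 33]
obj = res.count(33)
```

list.count() returns int

int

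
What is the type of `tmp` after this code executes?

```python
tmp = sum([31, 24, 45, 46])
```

sum() of ints returns int

int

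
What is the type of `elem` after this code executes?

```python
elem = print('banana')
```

print() returns None

NoneType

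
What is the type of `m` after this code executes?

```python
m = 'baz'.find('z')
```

str.find() returns int (index, or -1)

int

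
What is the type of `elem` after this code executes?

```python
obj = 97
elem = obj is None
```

'is' comparison returns bool

bool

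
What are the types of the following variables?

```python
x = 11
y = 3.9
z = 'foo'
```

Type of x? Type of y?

x is int; y is float

int, float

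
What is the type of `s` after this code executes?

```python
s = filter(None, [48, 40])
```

filter() returns a filter iterator object

filter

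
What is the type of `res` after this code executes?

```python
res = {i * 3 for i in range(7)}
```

A set comprehension {expr for x in iterable} produces a set

set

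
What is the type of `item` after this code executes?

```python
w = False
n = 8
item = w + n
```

bool + int returns int (False is 0, so 0 + 8 = 8)

int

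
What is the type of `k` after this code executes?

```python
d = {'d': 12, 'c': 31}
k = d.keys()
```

.keys() returns a dict_keys view object

dict_keys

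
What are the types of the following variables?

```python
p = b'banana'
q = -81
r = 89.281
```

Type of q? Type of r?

q is int; r is float

int, float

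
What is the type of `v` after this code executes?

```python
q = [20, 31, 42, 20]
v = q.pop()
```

list.pop() returns the popped element (int here)

int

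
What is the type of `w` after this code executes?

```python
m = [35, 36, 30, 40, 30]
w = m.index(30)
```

list.index() returns int

int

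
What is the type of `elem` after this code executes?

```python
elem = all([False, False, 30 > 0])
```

all() returns bool

bool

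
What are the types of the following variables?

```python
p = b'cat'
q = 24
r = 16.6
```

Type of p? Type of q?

p is bytes; q is int

bytes, int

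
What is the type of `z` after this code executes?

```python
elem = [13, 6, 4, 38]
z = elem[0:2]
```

Slicing a list always returns a list

list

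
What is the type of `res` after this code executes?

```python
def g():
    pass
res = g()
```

A function with no return statement returns None

NoneType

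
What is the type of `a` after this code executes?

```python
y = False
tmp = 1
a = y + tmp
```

bool + int returns int (False is 0, so 0 + 1 = 1)

int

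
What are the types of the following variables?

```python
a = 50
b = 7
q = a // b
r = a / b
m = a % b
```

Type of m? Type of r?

int % int returns int; int / int returns float

int, float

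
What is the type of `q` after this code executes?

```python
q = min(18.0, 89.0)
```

min() of floats returns float

float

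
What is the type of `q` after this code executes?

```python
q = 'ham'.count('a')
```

str.count() returns int

int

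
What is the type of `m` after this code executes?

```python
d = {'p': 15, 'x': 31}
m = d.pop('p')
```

dict.pop() returns the value (int)

int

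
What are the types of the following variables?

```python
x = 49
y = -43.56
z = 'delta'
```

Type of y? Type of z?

y is float; z is str

float, str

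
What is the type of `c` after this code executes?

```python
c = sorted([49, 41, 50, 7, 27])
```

sorted() always returns list

list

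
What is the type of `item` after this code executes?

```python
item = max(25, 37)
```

max() of ints returns int

int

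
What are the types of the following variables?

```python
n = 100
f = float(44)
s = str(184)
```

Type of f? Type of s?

f is float; s is str

float, str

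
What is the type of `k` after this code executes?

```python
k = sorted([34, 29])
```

sorted() always returns list

list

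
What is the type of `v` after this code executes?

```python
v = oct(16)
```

oct() returns str representation

str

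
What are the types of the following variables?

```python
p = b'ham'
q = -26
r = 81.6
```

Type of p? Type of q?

p is bytes; q is int

bytes, int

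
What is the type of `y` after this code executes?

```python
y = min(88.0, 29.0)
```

min() of floats returns float

float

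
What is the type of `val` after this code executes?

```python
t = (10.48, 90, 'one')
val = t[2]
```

Index 2 of tuple is 'one' which is str

str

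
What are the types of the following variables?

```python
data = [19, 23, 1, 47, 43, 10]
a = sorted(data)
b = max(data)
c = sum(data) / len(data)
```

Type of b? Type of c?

max of ints returns int; int / int returns float

int, float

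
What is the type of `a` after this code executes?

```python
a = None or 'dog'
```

'or' with None returns the other value ('dog', str)

str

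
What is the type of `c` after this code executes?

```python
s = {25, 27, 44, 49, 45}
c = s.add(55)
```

set.add() returns None (mutates in place)

NoneType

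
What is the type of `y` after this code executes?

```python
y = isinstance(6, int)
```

isinstance() returns bool

bool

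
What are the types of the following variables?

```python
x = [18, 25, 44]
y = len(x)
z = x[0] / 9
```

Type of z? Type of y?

int / int returns float; len() returns int

float, int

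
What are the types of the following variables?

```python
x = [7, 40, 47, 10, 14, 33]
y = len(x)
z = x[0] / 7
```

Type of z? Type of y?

int / int returns float; len() returns int

float, int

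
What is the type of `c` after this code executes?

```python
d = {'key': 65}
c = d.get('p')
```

dict.get() returns None when key 'p' is not found and no default given

NoneType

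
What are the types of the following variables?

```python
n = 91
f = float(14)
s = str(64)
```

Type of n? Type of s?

n is int; s is str

int, str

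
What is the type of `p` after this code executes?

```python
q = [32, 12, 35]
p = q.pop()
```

list.pop() returns the popped element (int here)

int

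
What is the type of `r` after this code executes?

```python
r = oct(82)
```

oct() returns str representation

str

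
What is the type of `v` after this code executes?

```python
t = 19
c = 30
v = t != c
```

Comparison operators return bool

bool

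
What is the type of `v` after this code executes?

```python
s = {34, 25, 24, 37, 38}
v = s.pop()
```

Popping from a set of ints returns int

int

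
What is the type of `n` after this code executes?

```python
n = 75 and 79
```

'and' returns the last value when all truthy (79, which is int)

int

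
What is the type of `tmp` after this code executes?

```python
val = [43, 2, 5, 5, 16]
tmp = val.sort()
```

list.sort() returns None (sorts in place)

NoneType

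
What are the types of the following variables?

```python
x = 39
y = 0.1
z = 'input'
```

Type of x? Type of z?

x is int; z is str

int, str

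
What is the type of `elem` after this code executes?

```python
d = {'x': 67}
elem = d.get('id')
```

dict.get() returns None when key 'id' is not found and no default given

NoneType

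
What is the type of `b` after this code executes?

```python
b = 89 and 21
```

'and' returns the last value when all truthy (21, which is int)

int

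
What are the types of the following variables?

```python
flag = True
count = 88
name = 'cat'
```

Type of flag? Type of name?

flag is bool; name is str

bool, str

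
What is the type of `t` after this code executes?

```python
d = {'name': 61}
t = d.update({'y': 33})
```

dict.update() returns None

NoneType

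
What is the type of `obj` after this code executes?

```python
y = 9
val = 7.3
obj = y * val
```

int * float returns float (9 * 7.3 = 65.7)

float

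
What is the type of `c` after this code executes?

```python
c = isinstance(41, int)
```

isinstance() returns bool

bool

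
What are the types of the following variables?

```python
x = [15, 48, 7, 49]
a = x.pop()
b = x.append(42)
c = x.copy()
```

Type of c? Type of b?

list.copy() returns list; list.append() returns None

list, NoneType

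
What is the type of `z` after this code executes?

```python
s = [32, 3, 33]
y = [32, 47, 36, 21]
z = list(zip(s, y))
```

list(zip(...)) returns a list of tuples

list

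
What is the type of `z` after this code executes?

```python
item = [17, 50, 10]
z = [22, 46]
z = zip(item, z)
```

zip() returns a zip iterator object

zip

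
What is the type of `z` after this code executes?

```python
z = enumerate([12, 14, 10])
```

enumerate() returns an enumerate iterator object

enumerate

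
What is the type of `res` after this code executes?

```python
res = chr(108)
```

chr() returns str (single character)

str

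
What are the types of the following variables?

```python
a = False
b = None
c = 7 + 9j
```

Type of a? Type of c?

a is bool; c is complex

bool, complex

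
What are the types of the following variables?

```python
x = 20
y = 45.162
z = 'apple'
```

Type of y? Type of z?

y is float; z is str

float, str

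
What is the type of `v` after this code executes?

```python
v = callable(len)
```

callable() returns bool

bool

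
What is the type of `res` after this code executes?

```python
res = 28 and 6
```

'and' returns the last value when all truthy (6, which is int)

int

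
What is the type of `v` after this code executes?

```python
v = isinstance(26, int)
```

isinstance() returns bool

bool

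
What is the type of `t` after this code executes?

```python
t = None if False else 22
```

Ternary: condition is False, else branch (22) taken → int

int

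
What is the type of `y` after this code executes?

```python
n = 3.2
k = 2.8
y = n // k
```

float // float returns float (floor division preserves float type)

float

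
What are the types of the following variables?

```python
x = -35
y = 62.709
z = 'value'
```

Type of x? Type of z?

x is int; z is str

int, str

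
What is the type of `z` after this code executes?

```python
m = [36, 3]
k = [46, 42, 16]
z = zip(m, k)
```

zip() returns a zip iterator object

zip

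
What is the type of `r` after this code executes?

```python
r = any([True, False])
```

any() returns bool

bool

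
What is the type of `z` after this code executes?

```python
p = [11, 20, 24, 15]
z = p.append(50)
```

list.append() returns None (mutates in place)

NoneType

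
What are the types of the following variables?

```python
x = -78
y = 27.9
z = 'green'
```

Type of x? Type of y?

x is int; y is float

int, float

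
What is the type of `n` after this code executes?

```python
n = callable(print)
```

callable() returns bool

bool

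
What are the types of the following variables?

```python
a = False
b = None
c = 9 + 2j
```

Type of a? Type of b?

a is bool; b is NoneType

bool, NoneType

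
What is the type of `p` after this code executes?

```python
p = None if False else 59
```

Ternary: condition is False, else branch (59) taken → int

int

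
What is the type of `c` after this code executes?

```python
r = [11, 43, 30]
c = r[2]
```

Indexing a list of ints returns int (r[2] = 30)

int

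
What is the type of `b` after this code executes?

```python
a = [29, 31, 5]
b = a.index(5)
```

list.index() returns int

int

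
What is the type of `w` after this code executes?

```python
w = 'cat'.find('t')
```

str.find() returns int (index, or -1)

int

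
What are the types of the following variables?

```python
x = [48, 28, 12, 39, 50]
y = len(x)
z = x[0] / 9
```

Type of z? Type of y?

int / int returns float; len() returns int

float, int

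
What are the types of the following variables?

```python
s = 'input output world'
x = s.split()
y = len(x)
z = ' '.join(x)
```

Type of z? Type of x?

str.join() returns str; str.split() returns list

str, list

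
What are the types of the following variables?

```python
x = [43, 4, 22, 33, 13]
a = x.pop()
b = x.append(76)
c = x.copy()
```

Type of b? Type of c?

list.append() returns None; list.copy() returns list

NoneType, list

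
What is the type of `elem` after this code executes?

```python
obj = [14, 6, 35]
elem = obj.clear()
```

list.clear() returns None

NoneType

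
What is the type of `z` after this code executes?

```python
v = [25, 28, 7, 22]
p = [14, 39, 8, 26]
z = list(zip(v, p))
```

list(zip(...)) returns a list of tuples

list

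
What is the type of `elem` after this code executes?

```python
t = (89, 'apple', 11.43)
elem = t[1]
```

Index 1 of tuple is 'apple' which is str

str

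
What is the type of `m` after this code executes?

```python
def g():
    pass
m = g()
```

A function with no return statement returns None

NoneType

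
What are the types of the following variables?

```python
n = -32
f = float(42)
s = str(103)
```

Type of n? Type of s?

n is int; s is str

int, str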